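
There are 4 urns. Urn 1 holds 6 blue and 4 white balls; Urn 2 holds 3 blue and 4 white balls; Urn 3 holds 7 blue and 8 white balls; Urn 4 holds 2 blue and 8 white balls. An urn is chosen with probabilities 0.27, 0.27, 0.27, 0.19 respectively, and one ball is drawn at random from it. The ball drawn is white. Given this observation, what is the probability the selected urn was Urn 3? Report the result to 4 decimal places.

Posterior probability ≈ 0.2579

Tabulate prior·likelihood by source: [1] prior 0.27, lik 0.4, product 0.1080; [2] prior 0.27, lik 0.5714, product 0.1543; [3] prior 0.27, lik 0.5333, product 0.1440; [4] prior 0.19, lik 0.8, product 0.1520.
Normalizing constant = 0.55829; the posterior for Urn 3 is its product over the sum, 0.1440/0.55829 = 0.2579.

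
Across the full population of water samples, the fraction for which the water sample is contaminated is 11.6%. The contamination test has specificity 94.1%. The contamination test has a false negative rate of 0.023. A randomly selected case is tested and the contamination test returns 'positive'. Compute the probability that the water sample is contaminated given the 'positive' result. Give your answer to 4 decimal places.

Let H be the event that the water sample is contaminated. P(H) = 0.116, so P(¬H) = 0.884. With E the 'positive' result, P(E|H) = 0.977 and P(E|¬H) = 0.059.
P(E) = 0.977·0.116 + 0.059·0.884 = 0.11333 + 0.052156 = 0.16549.
By Bayes' theorem, P(H|E) = 0.11333 / 0.16549 = 0.6848.

P(H | E) ≈ 0.6848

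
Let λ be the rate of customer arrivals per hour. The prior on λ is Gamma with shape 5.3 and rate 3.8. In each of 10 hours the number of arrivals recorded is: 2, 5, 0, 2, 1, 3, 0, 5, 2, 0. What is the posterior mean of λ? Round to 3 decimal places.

Total count ∑xᵢ = 20 over n = 10 hours.
Gamma is conjugate to the Poisson likelihood: posterior is Gamma(shape = 5.3+20 = 25.3, rate = 3.8+10 = 13.8).
Posterior mean = shape/rate = 25.3/13.8 = 1.833.

Posterior mean ≈ 1.833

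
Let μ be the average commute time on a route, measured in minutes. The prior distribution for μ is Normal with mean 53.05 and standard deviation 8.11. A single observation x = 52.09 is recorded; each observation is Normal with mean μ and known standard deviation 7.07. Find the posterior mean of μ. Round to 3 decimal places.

Posterior mean ≈ 52.505

With known σ, the Normal prior is conjugate. Weight on the data is w = (n/σ²)/(n/σ² + 1/τ₀²) = 0.0200060/(0.0200060+0.0152040) = 0.56819.
Posterior mean = w·x̄ + (1−w)·μ₀ = 0.56819·52.09 + 0.43181·53.05 = 52.505.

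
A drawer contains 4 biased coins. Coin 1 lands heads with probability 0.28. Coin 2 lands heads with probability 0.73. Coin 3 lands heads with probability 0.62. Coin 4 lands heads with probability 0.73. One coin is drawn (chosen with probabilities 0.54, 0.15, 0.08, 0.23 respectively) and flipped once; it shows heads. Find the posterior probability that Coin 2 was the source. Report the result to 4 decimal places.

P(heads|C1) = 0.28; P(heads|C2) = 0.73; P(heads|C3) = 0.62; P(heads|C4) = 0.73.
Prior × likelihood for each source: 0.54·0.28=0.1512, 0.15·0.73=0.1095, 0.08·0.62=0.04960, 0.23·0.73=0.1679. Summing gives P(heads) = 0.47820.
P(Coin 2 | heads) = 0.1095 / 0.47820 = 0.2290.

Posterior probability ≈ 0.2290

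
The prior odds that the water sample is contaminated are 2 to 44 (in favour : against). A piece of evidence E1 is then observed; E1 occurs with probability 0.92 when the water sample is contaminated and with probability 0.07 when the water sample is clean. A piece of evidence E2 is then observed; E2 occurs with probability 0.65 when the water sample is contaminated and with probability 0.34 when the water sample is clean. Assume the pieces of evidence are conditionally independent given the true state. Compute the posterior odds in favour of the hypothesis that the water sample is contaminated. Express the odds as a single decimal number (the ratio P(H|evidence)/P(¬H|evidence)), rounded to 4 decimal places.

Posterior odds ≈ 1.1421

Prior odds = 2/44 = 0.045455.
Likelihood ratio for E1 = 0.92/0.07 = 13.143.
Likelihood ratio for E2 = 0.65/0.34 = 1.9118.
Posterior odds = prior odds × LR₁ × LR₂ = 1.1421.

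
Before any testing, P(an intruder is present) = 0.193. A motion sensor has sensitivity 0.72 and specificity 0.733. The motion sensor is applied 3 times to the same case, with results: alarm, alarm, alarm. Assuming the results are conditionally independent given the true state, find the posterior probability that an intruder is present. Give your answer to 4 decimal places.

Posterior P(H) ≈ 0.8242

Let H be the event that an intruder is present; start with P(H) = 0.193. P('alarm'|H) = 0.72, P('alarm'|¬H) = 0.267.
Update on result 1 ('alarm'): P(H) ← 0.72·0.1930 / (0.72·0.1930 + 0.267·0.8070) = 0.13896/0.35443 = 0.3921.
Update on result 2 ('alarm'): P(H) ← 0.72·0.3921 / (0.72·0.3921 + 0.267·0.6079) = 0.28229/0.44461 = 0.6349.
Update on result 3 ('alarm'): P(H) ← 0.72·0.6349 / (0.72·0.6349 + 0.267·0.3651) = 0.45714/0.55462 = 0.8242.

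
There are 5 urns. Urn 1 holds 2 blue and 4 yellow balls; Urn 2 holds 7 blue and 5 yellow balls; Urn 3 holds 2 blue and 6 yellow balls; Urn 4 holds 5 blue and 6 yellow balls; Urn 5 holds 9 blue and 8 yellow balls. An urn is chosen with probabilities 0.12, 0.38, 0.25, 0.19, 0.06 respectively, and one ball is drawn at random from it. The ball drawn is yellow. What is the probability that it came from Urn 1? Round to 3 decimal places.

Posterior probability ≈ 0.143

P(yellow|Urn 1) = 0.6667; P(yellow|Urn 2) = 0.4167; P(yellow|Urn 3) = 0.75; P(yellow|Urn 4) = 0.5455; P(yellow|Urn 5) = 0.4706.
Prior × likelihood for each source: 0.12·0.6667=0.08000, 0.38·0.4167=0.1583, 0.25·0.75=0.1875, 0.19·0.5455=0.1036, 0.06·0.4706=0.02824. Summing gives P(yellow) = 0.55770.
P(Urn 1 | yellow) = 0.08000 / 0.55770 = 0.143.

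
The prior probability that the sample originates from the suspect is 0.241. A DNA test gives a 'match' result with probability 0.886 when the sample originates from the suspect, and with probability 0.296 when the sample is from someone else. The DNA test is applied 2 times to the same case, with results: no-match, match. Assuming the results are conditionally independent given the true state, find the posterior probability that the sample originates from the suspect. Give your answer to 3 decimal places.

Posterior P(H) ≈ 0.133

With H the event that the sample originates from the suspect, the joint likelihood of the observed sequence is P(data|H) = 0.114·0.886 = 0.10100 and P(data|¬H) = 0.704·0.296 = 0.20838.
Bayes: P(H|data) = 0.241·0.10100 / (0.241·0.10100 + 0.759·0.20838) = 0.024342/0.18251 = 0.1334.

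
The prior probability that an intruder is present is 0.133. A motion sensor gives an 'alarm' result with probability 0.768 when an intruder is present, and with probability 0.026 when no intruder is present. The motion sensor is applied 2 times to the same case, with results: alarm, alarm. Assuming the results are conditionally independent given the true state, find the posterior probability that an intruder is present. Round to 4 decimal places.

With H the event that an intruder is present, the joint likelihood of the observed sequence is P(data|H) = 0.768·0.768 = 0.58982 and P(data|¬H) = 0.026·0.026 = 0.00067600.
Bayes: P(H|data) = 0.133·0.58982 / (0.133·0.58982 + 0.867·0.00067600) = 0.078447/0.079033 = 0.9926.

Posterior P(H) ≈ 0.9926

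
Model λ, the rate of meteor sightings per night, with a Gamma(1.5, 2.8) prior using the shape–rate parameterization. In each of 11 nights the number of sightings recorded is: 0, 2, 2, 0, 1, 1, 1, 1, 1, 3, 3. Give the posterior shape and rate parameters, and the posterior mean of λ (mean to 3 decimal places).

Posterior: Gamma(shape=16.5, rate=13.8); mean ≈ 1.196

The Poisson likelihood adds the total count to the shape and the number of exposure periods to the rate. Here ∑xᵢ = 15 and n = 11, so shape 1.5→16.5 and rate 2.8→13.8.
E[λ | data] = 16.5/13.8 = 1.196.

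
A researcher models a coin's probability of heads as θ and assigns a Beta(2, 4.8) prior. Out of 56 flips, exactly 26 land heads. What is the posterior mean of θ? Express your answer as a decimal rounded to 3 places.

Posterior mean ≈ 0.446

The binomial likelihood is conjugate to the Beta prior: with 26 successes and 30 failures, the posterior is Beta(2+26, 4.8+30) = Beta(28, 34.8).
E[θ | data] = 28/(28+34.8) = 0.446.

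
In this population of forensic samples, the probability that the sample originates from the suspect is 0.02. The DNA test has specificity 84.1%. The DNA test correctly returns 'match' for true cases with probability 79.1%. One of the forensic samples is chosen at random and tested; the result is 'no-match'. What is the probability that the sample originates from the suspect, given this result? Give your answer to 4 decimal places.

Let H be the event that the sample originates from the suspect. P(H) = 0.02, so P(¬H) = 0.98. With E the 'no-match' result, P(E|H) = 0.209 and P(E|¬H) = 0.841.
P(E) = 0.209·0.02 + 0.841·0.98 = 0.0041800 + 0.82418 = 0.82836.
By Bayes' theorem, P(H|E) = 0.0041800 / 0.82836 = 0.0050.

P(H | E) ≈ 0.0050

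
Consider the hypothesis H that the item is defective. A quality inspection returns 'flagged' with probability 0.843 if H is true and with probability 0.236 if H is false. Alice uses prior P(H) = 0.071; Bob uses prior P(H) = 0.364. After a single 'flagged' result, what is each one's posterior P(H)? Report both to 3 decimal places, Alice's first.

P('+'|H) = 0.843, P('+'|¬H) = 0.236.
Alice: numerator 0.843·0.071 = 0.059853; evidence = 0.059853+0.236·0.929 = 0.27910; posterior = 0.214.
Bob: numerator 0.843·0.364 = 0.30685; evidence = 0.30685+0.236·0.636 = 0.45695; posterior = 0.672.

Alice: 0.214; Bob: 0.672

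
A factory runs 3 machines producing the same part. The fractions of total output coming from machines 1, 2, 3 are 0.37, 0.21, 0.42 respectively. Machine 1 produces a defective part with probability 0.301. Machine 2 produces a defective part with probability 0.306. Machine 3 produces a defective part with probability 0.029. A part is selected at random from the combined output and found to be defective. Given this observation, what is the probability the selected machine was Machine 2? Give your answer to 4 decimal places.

Posterior probability ≈ 0.3422

Tabulate prior·likelihood by source: [1] prior 0.37, lik 0.301, product 0.1114; [2] prior 0.21, lik 0.306, product 0.06426; [3] prior 0.42, lik 0.029, product 0.01218.
Normalizing constant = 0.18781; the posterior for Machine 2 is its product over the sum, 0.06426/0.18781 = 0.3422.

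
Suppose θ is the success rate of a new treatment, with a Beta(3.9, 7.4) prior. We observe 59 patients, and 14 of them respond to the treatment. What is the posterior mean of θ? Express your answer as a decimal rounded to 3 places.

The binomial likelihood is conjugate to the Beta prior: with 14 successes and 45 failures, the posterior is Beta(3.9+14, 7.4+45) = Beta(17.9, 52.4).
Posterior mean = α/(α+β) = 17.9/70.3 = 0.255.

Posterior mean ≈ 0.255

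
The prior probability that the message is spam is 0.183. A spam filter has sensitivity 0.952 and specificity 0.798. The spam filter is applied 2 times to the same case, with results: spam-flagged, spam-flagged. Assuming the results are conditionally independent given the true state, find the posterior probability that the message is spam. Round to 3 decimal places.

With H the event that the message is spam, the joint likelihood of the observed sequence is P(data|H) = 0.952·0.952 = 0.90630 and P(data|¬H) = 0.202·0.202 = 0.040804.
Bayes: P(H|data) = 0.183·0.90630 / (0.183·0.90630 + 0.817·0.040804) = 0.16585/0.19919 = 0.8326.

Posterior P(H) ≈ 0.833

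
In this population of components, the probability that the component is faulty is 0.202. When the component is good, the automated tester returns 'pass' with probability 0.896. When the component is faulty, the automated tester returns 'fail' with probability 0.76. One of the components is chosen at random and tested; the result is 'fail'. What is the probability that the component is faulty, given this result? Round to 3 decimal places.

Write H for 'the component is faulty'. Prior odds H:¬H = 0.202/0.798 = 0.25313. For the 'fail' outcome, the likelihood ratio is 0.76/0.104 = 7.3077.
Posterior odds = 0.25313 × 7.3077 = 1.8498, so P(H|E) = 1.8498/(1+1.8498) = 0.649.

P(H | E) ≈ 0.649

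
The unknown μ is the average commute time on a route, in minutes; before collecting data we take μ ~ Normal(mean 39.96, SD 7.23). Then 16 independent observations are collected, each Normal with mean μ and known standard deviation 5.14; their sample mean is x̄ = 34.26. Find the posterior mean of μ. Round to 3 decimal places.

Posterior mean ≈ 34.435

With known σ, the Normal prior is conjugate. Weight on the data is w = (n/σ²)/(n/σ² + 1/τ₀²) = 0.605611/(0.605611+0.0191304) = 0.96938.
Posterior mean = w·x̄ + (1−w)·μ₀ = 0.96938·34.26 + 0.030621·39.96 = 34.435.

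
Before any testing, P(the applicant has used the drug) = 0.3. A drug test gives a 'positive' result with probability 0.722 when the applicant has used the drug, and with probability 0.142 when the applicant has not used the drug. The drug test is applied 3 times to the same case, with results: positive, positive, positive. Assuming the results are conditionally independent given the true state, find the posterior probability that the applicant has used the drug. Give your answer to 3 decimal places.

With H the event that the applicant has used the drug, the joint likelihood of the observed sequence is P(data|H) = 0.722·0.722·0.722 = 0.37637 and P(data|¬H) = 0.142·0.142·0.142 = 0.0028633.
Bayes: P(H|data) = 0.3·0.37637 / (0.3·0.37637 + 0.7·0.0028633) = 0.11291/0.11491 = 0.9826.

Posterior P(H) ≈ 0.983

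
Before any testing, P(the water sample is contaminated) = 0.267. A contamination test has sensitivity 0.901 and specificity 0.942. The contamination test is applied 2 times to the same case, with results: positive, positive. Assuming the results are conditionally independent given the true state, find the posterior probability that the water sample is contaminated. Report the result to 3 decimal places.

Posterior P(H) ≈ 0.989

Let H be the event that the water sample is contaminated; start with P(H) = 0.267. P('positive'|H) = 0.901, P('positive'|¬H) = 0.058.
Update on result 1 ('positive'): P(H) ← 0.901·0.2670 / (0.901·0.2670 + 0.058·0.7330) = 0.24057/0.28308 = 0.8498.
Update on result 2 ('positive'): P(H) ← 0.901·0.8498 / (0.901·0.8498 + 0.058·0.1502) = 0.76568/0.77440 = 0.9888.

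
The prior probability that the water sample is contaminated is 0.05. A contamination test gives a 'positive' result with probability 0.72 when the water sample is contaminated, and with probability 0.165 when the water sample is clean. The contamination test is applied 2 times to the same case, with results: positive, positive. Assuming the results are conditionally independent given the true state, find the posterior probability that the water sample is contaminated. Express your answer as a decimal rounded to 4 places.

With H the event that the water sample is contaminated, the joint likelihood of the observed sequence is P(data|H) = 0.72·0.72 = 0.51840 and P(data|¬H) = 0.165·0.165 = 0.027225.
Bayes: P(H|data) = 0.05·0.51840 / (0.05·0.51840 + 0.95·0.027225) = 0.025920/0.051784 = 0.5005.

Posterior P(H) ≈ 0.5005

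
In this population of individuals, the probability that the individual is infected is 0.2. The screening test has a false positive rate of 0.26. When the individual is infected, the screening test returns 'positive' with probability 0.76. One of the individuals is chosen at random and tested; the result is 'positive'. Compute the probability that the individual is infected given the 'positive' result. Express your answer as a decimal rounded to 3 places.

P(H | E) ≈ 0.422

Write H for 'the individual is infected'. Prior odds H:¬H = 0.2/0.8 = 0.25000. For the 'positive' outcome, the likelihood ratio is 0.76/0.26 = 2.9231.
Posterior odds = 0.25000 × 2.9231 = 0.73077, so P(H|E) = 0.73077/(1+0.73077) = 0.422.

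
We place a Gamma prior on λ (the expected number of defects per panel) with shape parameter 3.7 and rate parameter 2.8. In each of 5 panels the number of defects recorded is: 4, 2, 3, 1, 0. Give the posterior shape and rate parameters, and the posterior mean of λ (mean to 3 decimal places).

The Poisson likelihood adds the total count to the shape and the number of exposure periods to the rate. Here ∑xᵢ = 10 and n = 5, so shape 3.7→13.7 and rate 2.8→7.8.
E[λ | data] = 13.7/7.8 = 1.756.

Posterior: Gamma(shape=13.7, rate=7.8); mean ≈ 1.756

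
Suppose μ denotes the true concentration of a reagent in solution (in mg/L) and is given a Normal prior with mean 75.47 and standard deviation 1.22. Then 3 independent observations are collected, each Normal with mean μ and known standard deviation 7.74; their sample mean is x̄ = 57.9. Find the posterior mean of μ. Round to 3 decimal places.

Posterior mean ≈ 74.251

With known σ, the Normal prior is conjugate. Weight on the data is w = (n/σ²)/(n/σ² + 1/τ₀²) = 0.0500771/(0.0500771+0.671862) = 0.069365.
Posterior mean = w·x̄ + (1−w)·μ₀ = 0.069365·57.9 + 0.93064·75.47 = 74.251.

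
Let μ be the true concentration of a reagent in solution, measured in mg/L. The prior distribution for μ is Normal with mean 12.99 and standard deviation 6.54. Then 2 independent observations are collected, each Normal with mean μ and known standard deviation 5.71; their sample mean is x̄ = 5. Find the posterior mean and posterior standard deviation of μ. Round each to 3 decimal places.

Posterior mean ≈ 7.205; posterior SD ≈ 3.436

With known σ, the Normal prior is conjugate. Weight on the data is w = (n/σ²)/(n/σ² + 1/τ₀²) = 0.0613420/(0.0613420+0.0233800) = 0.72404.
Posterior mean = w·x̄ + (1−w)·μ₀ = 0.72404·5 + 0.27596·12.99 = 7.205. Posterior variance = 1/(0.0613420+0.0233800) = 11.8033, so SD = 3.436.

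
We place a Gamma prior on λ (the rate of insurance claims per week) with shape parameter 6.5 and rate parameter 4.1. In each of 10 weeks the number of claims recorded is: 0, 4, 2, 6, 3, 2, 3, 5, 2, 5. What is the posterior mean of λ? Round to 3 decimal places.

Total count ∑xᵢ = 32 over n = 10 weeks.
Gamma is conjugate to the Poisson likelihood: posterior is Gamma(shape = 6.5+32 = 38.5, rate = 4.1+10 = 14.1).
E[λ | data] = 38.5/14.1 = 2.730.

Posterior mean ≈ 2.730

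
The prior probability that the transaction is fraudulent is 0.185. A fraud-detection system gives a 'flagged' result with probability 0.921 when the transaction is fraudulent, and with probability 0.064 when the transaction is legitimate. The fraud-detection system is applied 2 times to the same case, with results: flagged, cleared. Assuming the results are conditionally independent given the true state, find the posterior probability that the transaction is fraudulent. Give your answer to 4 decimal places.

Posterior P(H) ≈ 0.2161

Let H be the event that the transaction is fraudulent; start with P(H) = 0.185. P('flagged'|H) = 0.921, P('flagged'|¬H) = 0.064.
Update on result 1 ('flagged'): P(H) ← 0.921·0.1850 / (0.921·0.1850 + 0.064·0.8150) = 0.17039/0.22254 = 0.7656.
Update on result 2 ('cleared'): P(H) ← 0.079·0.7656 / (0.079·0.7656 + 0.936·0.2344) = 0.060484/0.27986 = 0.2161.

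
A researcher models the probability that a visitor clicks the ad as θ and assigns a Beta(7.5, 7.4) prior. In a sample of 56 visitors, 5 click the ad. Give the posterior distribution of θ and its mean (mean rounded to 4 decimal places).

Posterior: Beta(12.5, 58.4); mean ≈ 0.1763

The binomial likelihood is conjugate to the Beta prior: with 5 successes and 51 failures, the posterior is Beta(7.5+5, 7.4+51) = Beta(12.5, 58.4).
E[θ | data] = 12.5/(12.5+58.4) = 0.1763.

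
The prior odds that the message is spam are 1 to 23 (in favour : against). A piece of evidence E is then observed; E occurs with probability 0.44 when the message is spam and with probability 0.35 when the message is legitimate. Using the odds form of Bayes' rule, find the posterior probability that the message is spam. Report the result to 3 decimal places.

Prior odds = 1/23 = 0.043478. In log-odds, ln(0.043478) = -3.1355.
Add log likelihood ratio: ln(1.2571) = 0.22884.
Posterior log-odds = -2.9067, so posterior odds = exp(-2.9067) = 0.054658. Converting, P(H|E) = 0.054658/1.0547 = 0.052.

Posterior probability ≈ 0.052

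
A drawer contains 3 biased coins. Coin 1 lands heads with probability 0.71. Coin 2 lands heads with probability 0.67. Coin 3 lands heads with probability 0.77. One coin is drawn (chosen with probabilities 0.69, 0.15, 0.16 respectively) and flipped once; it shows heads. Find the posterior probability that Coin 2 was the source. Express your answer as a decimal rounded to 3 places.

Tabulate prior·likelihood by source: [1] prior 0.69, lik 0.71, product 0.4899; [2] prior 0.15, lik 0.67, product 0.1005; [3] prior 0.16, lik 0.77, product 0.1232.
Normalizing constant = 0.71360; the posterior for Coin 2 is its product over the sum, 0.1005/0.71360 = 0.141.

Posterior probability ≈ 0.141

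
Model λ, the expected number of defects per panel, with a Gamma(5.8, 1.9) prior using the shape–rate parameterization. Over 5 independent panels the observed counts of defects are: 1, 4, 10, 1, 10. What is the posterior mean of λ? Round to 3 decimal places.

The Poisson likelihood adds the total count to the shape and the number of exposure periods to the rate. Here ∑xᵢ = 26 and n = 5, so shape 5.8→31.8 and rate 1.9→6.9.
Posterior mean = shape/rate = 31.8/6.9 = 4.609.

Posterior mean ≈ 4.609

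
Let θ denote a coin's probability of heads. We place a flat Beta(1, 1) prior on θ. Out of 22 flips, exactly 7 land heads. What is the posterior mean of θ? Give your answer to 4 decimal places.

The binomial likelihood is conjugate to the Beta prior: with 7 successes and 15 failures, the posterior is Beta(1+7, 1+15) = Beta(8, 16).
Posterior mean = α/(α+β) = 8/24 = 0.3333.

Posterior mean ≈ 0.3333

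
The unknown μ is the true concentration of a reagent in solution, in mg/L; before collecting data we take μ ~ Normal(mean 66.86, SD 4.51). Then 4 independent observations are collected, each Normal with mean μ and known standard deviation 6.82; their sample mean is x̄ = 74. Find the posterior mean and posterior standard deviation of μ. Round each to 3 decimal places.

With known σ, the Normal prior is conjugate. Weight on the data is w = (n/σ²)/(n/σ² + 1/τ₀²) = 0.0859986/(0.0859986+0.0491640) = 0.63626.
Posterior mean = w·x̄ + (1−w)·μ₀ = 0.63626·74 + 0.36374·66.86 = 71.403. Posterior variance = 1/(0.0859986+0.0491640) = 7.39850, so SD = 2.720.

Posterior mean ≈ 71.403; posterior SD ≈ 2.720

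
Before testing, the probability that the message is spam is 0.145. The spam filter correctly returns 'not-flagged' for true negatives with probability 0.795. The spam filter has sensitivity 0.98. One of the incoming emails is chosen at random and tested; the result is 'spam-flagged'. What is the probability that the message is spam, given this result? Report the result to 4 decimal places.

Write H for 'the message is spam'. Prior odds H:¬H = 0.145/0.855 = 0.16959. For the 'spam-flagged' outcome, the likelihood ratio is 0.98/0.205 = 4.7805.
Posterior odds = 0.16959 × 4.7805 = 0.81073, so P(H|E) = 0.81073/(1+0.81073) = 0.4477.

P(H | E) ≈ 0.4477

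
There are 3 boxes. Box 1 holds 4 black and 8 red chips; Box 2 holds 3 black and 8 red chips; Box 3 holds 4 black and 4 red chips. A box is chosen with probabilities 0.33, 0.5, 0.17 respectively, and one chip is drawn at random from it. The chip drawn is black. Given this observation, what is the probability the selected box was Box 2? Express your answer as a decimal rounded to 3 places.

Tabulate prior·likelihood by source: [1] prior 0.33, lik 0.3333, product 0.1100; [2] prior 0.5, lik 0.2727, product 0.1364; [3] prior 0.17, lik 0.5, product 0.08500.
Normalizing constant = 0.33136; the posterior for Box 2 is its product over the sum, 0.1364/0.33136 = 0.412.

Posterior probability ≈ 0.412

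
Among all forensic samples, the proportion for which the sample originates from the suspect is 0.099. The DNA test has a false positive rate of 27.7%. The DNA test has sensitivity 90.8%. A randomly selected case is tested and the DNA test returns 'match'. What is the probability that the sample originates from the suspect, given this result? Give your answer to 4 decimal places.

Let H be the event that the sample originates from the suspect. P(H) = 0.099, so P(¬H) = 0.901. With E the 'match' result, P(E|H) = 0.908 and P(E|¬H) = 0.277.
P(E) = 0.908·0.099 + 0.277·0.901 = 0.089892 + 0.24958 = 0.33947.
By Bayes' theorem, P(H|E) = 0.089892 / 0.33947 = 0.2648.

P(H | E) ≈ 0.2648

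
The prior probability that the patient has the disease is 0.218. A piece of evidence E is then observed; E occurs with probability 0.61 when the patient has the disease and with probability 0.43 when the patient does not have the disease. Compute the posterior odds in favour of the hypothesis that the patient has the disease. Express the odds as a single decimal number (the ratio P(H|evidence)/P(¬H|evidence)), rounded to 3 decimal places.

Posterior odds ≈ 0.395

Prior odds = 0.218/(1−0.218) = 0.27877. In log-odds, ln(0.27877) = -1.2774.
Add log likelihood ratio: ln(1.4186) = 0.34967.
Posterior log-odds = -0.92769, so posterior odds = exp(-0.92769) = 0.39547.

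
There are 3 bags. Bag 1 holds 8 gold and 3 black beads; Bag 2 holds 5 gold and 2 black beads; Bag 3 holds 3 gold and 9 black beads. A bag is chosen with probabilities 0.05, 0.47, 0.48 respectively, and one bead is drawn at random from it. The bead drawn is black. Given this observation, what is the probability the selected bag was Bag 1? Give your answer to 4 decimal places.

Posterior probability ≈ 0.0268

Tabulate prior·likelihood by source: [1] prior 0.05, lik 0.2727, product 0.01364; [2] prior 0.47, lik 0.2857, product 0.1343; [3] prior 0.48, lik 0.75, product 0.3600.
Normalizing constant = 0.50792; the posterior for Bag 1 is its product over the sum, 0.01364/0.50792 = 0.0268.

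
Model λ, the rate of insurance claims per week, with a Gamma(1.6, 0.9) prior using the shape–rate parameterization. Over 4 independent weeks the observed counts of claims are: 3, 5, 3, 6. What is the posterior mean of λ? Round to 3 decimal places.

Total count ∑xᵢ = 17 over n = 4 weeks.
Gamma is conjugate to the Poisson likelihood: posterior is Gamma(shape = 1.6+17 = 18.6, rate = 0.9+4 = 4.9).
E[λ | data] = 18.6/4.9 = 3.796.

Posterior mean ≈ 3.796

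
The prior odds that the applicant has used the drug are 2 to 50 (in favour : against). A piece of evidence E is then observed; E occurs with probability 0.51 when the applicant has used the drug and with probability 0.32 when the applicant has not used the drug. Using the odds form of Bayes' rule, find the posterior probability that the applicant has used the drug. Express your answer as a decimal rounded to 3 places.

Prior odds = 2/50 = 0.040000. In log-odds, ln(0.040000) = -3.2189.
Add log likelihood ratio: ln(1.5938) = 0.46609.
Posterior log-odds = -2.7528, so posterior odds = exp(-2.7528) = 0.063750. Converting, P(H|E) = 0.063750/1.0637 = 0.060.

Posterior probability ≈ 0.060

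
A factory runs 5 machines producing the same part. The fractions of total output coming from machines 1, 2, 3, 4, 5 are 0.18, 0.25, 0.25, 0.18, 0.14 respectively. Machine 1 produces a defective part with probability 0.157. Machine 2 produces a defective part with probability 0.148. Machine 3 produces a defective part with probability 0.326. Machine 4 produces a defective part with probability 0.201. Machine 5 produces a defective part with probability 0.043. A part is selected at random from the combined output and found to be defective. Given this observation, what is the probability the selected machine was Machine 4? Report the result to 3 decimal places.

Tabulate prior·likelihood by source: [1] prior 0.18, lik 0.157, product 0.02826; [2] prior 0.25, lik 0.148, product 0.03700; [3] prior 0.25, lik 0.326, product 0.08150; [4] prior 0.18, lik 0.201, product 0.03618; [5] prior 0.14, lik 0.043, product 0.006020.
Normalizing constant = 0.18896; the posterior for Machine 4 is its product over the sum, 0.03618/0.18896 = 0.191.

Posterior probability ≈ 0.191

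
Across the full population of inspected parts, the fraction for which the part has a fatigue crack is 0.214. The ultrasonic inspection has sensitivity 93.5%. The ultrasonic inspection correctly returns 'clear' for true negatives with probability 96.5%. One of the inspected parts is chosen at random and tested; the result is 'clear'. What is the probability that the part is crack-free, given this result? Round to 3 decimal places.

P(¬H | E) ≈ 0.982

Write H for 'the part has a fatigue crack'. Prior odds H:¬H = 0.214/0.786 = 0.27226. For the 'clear' outcome, the likelihood ratio is 0.065/0.965 = 0.067358.
Posterior odds = 0.27226 × 0.067358 = 0.018339, so P(H|E) = 0.018339/(1+0.018339) = 0.018. Then P(¬H|E) = 1 − 0.018 = 0.982.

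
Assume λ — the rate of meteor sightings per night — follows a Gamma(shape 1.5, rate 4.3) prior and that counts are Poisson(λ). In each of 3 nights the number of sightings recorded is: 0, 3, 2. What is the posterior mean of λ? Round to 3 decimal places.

Posterior mean ≈ 0.890

The Poisson likelihood adds the total count to the shape and the number of exposure periods to the rate. Here ∑xᵢ = 5 and n = 3, so shape 1.5→6.5 and rate 4.3→7.3.
Posterior mean = shape/rate = 6.5/7.3 = 0.890.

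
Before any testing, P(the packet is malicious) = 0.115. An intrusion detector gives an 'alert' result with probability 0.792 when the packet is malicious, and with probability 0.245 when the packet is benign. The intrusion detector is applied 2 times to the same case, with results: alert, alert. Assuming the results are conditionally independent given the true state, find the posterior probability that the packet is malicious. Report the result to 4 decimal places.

With H the event that the packet is malicious, the joint likelihood of the observed sequence is P(data|H) = 0.792·0.792 = 0.62726 and P(data|¬H) = 0.245·0.245 = 0.060025.
Bayes: P(H|data) = 0.115·0.62726 / (0.115·0.62726 + 0.885·0.060025) = 0.072135/0.12526 = 0.5759.

Posterior P(H) ≈ 0.5759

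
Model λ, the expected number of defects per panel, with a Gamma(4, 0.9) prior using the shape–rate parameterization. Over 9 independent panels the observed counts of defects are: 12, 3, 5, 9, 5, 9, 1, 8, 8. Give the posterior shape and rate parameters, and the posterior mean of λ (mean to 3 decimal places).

Posterior: Gamma(shape=64, rate=9.9); mean ≈ 6.465

Total count ∑xᵢ = 60 over n = 9 panels.
Gamma is conjugate to the Poisson likelihood: posterior is Gamma(shape = 4+60 = 64, rate = 0.9+9 = 9.9).
Posterior mean = shape/rate = 64/9.9 = 6.465.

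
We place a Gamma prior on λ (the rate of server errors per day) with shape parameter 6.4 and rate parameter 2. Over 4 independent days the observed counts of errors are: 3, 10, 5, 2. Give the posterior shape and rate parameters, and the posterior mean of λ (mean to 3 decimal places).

Posterior: Gamma(shape=26.4, rate=6); mean ≈ 4.400

The Poisson likelihood adds the total count to the shape and the number of exposure periods to the rate. Here ∑xᵢ = 20 and n = 4, so shape 6.4→26.4 and rate 2→6.
E[λ | data] = 26.4/6 = 4.400.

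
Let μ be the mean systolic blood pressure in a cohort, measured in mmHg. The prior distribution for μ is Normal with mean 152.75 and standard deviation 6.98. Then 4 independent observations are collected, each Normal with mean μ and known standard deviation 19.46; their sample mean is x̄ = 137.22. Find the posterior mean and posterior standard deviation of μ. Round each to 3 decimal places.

Prior precision 1/τ₀² = 1/6.98² = 0.0205253; data precision n/σ² = 4/19.46² = 0.0105627.
Posterior precision = 0.0205253 + 0.0105627 = 0.0310880, giving posterior SD = 1/√0.0310880 = 5.672.
Posterior mean = (0.0205253·152.75 + 0.0105627·137.22) / 0.0310880 = 147.473.

Posterior mean ≈ 147.473; posterior SD ≈ 5.672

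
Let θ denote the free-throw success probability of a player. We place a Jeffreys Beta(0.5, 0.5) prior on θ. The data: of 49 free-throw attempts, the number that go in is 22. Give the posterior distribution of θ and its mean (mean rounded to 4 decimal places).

Observing 22 successes and 27 failures updates Beta(0.5, 0.5) by adding the success and failure counts to the two shape parameters: α = 0.5+22 = 22.5, β = 0.5+27 = 27.5.
Posterior mean = α/(α+β) = 22.5/50 = 0.4500.

Posterior: Beta(22.5, 27.5); mean ≈ 0.4500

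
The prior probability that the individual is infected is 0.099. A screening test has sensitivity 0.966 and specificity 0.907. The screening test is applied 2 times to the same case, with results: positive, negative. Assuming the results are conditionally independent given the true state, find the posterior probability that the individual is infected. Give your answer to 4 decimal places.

Let H be the event that the individual is infected; start with P(H) = 0.099. P('positive'|H) = 0.966, P('positive'|¬H) = 0.093.
Update on result 1 ('positive'): P(H) ← 0.966·0.0990 / (0.966·0.0990 + 0.093·0.9010) = 0.095634/0.17943 = 0.5330.
Update on result 2 ('negative'): P(H) ← 0.034·0.5330 / (0.034·0.5330 + 0.907·0.4670) = 0.018122/0.44169 = 0.0410.

Posterior P(H) ≈ 0.0410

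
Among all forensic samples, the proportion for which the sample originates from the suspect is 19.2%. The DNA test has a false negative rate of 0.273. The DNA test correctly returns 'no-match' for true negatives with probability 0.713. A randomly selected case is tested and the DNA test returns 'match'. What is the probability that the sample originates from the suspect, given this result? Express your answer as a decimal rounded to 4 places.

Write H for 'the sample originates from the suspect'. Prior odds H:¬H = 0.192/0.808 = 0.23762. For the 'match' outcome, the likelihood ratio is 0.727/0.287 = 2.5331.
Posterior odds = 0.23762 × 2.5331 = 0.60193, so P(H|E) = 0.60193/(1+0.60193) = 0.3758.

P(H | E) ≈ 0.3758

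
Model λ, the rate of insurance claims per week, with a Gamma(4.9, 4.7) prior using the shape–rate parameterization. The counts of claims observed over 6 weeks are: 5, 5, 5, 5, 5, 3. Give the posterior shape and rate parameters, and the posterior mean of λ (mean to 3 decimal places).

The Poisson likelihood adds the total count to the shape and the number of exposure periods to the rate. Here ∑xᵢ = 28 and n = 6, so shape 4.9→32.9 and rate 4.7→10.7.
Posterior mean = shape/rate = 32.9/10.7 = 3.075.

Posterior: Gamma(shape=32.9, rate=10.7); mean ≈ 3.075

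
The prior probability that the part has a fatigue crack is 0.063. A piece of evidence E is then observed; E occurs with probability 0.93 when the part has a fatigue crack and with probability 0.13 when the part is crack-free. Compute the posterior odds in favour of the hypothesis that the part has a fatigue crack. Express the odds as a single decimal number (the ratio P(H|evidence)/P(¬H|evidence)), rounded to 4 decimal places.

Posterior odds ≈ 0.4810

Prior odds = 0.063/(1−0.063) = 0.067236. In log-odds, ln(0.067236) = -2.6995.
Add log likelihood ratio: ln(7.1538) = 1.9677.
Posterior log-odds = -0.73190, so posterior odds = exp(-0.73190) = 0.48099.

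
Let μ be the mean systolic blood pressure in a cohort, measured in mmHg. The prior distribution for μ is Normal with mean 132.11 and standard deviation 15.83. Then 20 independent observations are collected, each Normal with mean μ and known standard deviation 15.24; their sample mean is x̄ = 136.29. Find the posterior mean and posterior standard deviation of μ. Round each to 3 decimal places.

Posterior mean ≈ 136.105; posterior SD ≈ 3.331

With known σ, the Normal prior is conjugate. Weight on the data is w = (n/σ²)/(n/σ² + 1/τ₀²) = 0.0861113/(0.0861113+0.00399060) = 0.95571.
Posterior mean = w·x̄ + (1−w)·μ₀ = 0.95571·136.29 + 0.044290·132.11 = 136.105. Posterior variance = 1/(0.0861113+0.00399060) = 11.0985, so SD = 3.331.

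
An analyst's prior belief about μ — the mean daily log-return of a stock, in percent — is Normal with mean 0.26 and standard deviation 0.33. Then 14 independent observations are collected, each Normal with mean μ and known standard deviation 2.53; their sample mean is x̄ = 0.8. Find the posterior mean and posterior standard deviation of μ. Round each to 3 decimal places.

Posterior mean ≈ 0.364; posterior SD ≈ 0.297

With known σ, the Normal prior is conjugate. Weight on the data is w = (n/σ²)/(n/σ² + 1/τ₀²) = 2.18719/(2.18719+9.18274) = 0.19237.
Posterior mean = w·x̄ + (1−w)·μ₀ = 0.19237·0.8 + 0.80763·0.26 = 0.364. Posterior variance = 1/(2.18719+9.18274) = 0.0879513, so SD = 0.297.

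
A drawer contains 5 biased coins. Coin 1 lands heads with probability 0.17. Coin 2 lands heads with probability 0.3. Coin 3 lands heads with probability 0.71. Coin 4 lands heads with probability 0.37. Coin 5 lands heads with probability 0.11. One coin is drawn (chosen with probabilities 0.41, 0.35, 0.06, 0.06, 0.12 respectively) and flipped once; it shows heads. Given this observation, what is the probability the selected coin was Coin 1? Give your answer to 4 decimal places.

Posterior probability ≈ 0.2758

P(heads|C1) = 0.17; P(heads|C2) = 0.3; P(heads|C3) = 0.71; P(heads|C4) = 0.37; P(heads|C5) = 0.11.
Prior × likelihood for each source: 0.41·0.17=0.06970, 0.35·0.3=0.1050, 0.06·0.71=0.04260, 0.06·0.37=0.02220, 0.12·0.11=0.01320. Summing gives P(heads) = 0.25270.
P(Coin 1 | heads) = 0.06970 / 0.25270 = 0.2758.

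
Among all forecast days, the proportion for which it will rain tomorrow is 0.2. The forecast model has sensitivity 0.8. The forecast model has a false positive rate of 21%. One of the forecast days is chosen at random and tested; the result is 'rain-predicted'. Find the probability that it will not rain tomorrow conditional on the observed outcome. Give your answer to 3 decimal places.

P(¬H | E) ≈ 0.512

Let H be the event that it will rain tomorrow. P(H) = 0.2, so P(¬H) = 0.8. With E the 'rain-predicted' result, P(E|H) = 0.8 and P(E|¬H) = 0.21.
P(E) = 0.8·0.2 + 0.21·0.8 = 0.16000 + 0.16800 = 0.32800.
By Bayes' theorem, P(H|E) = 0.16000 / 0.32800 = 0.488. Hence P(¬H|E) = 1 − 0.488 = 0.512.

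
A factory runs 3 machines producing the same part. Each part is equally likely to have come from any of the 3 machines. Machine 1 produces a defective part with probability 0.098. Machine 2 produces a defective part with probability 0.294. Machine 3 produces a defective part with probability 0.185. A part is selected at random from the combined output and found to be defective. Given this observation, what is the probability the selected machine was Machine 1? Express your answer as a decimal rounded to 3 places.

P(defective|M1) = 0.098; P(defective|M2) = 0.294; P(defective|M3) = 0.185.
Prior × likelihood for each source: 0.333333·0.098=0.03267, 0.333333·0.294=0.09800, 0.333333·0.185=0.06167. Summing gives P(defective) = 0.19233.
P(Machine 1 | defective) = 0.03267 / 0.19233 = 0.170.

Posterior probability ≈ 0.170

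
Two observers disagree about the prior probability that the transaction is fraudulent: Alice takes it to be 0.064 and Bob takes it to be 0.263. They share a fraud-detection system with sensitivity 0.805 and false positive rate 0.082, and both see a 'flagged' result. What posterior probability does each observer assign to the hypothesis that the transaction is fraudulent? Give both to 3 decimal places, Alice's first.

P('+'|H) = 0.805, P('+'|¬H) = 0.082.
Alice: numerator 0.805·0.064 = 0.051520; evidence = 0.051520+0.082·0.936 = 0.12827; posterior = 0.402.
Bob: numerator 0.805·0.263 = 0.21172; evidence = 0.21172+0.082·0.737 = 0.27215; posterior = 0.778.

Alice: 0.402; Bob: 0.778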